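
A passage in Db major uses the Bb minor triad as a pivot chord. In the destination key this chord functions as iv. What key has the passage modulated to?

F minor

The numeral iv denotes a minor triad on scale degree 4. With Bb on degree 4, the tonic of the new key is F.
Degree 4 carries a minor triad in minor keys, so the destination is F minor.
Check: the diatonic triads of F minor (natural minor) are Fm (i), Gdim (ii°), Ab (III), Bbm (iv), Cm (v), Db (VI), Eb (VII) — Bb minor is indeed iv.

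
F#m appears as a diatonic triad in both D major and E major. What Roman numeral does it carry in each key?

iii in D major; ii in E major

The scale of D major is D E F# G A B C#; F# is degree 3, and the triad built there (F#-A-C#) is minor, so it is iii.
The scale of E major is E F# G# A B C# D#; F# is degree 2, and the triad built there (F#-A-C#) is minor, so it is ii.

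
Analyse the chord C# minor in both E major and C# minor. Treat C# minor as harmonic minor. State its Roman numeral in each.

The scale of E major is E F# G# A B C# D#; C# is degree 6, and the triad built there (C#-E-G#) is minor, so it is vi.
The scale of C# minor (harmonic minor) is C# D# E F# G# A B#; C# is degree 1, and the triad built there (C#-E-G#) is minor, so it is i.

vi in E major; i in C# minor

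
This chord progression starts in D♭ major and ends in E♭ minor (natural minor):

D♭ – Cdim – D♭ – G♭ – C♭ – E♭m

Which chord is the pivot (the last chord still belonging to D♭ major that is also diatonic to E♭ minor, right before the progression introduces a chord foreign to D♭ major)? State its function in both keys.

G♭ — IV in D♭ major, III in E♭ minor

Chords diatonic to D♭ major: D♭, E♭m, Fm, G♭, A♭, B♭m, Cdim.
Reading the progression, the first chord not in that set is C♭, so the modulation leaves D♭ major there.
The chord immediately before C♭ is G♭, which is diatonic to both keys: IV in D♭ major and III in E♭ minor.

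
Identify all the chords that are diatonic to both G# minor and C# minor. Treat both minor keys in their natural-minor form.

Triads in G# minor (natural minor): G#m (i), A#dim (ii°), B (III), C#m (iv), D#m (v), E (VI), F# (VII).
Triads in C# minor (natural minor): C#m (i), D#dim (ii°), E (III), F#m (iv), G#m (v), A (VI), B (VII).
Shared triads with their functions: G#m (i in G# minor, v in C# minor); B (III in G# minor, VII in C# minor); C#m (iv in G# minor, i in C# minor); E (VI in G# minor, III in C# minor).

G#m, B, C#m, E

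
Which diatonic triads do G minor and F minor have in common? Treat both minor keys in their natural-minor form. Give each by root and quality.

Triads in G minor (natural minor): Gm (i), Adim (ii°), Bb (III), Cm (iv), Dm (v), Eb (VI), F (VII).
Triads in F minor (natural minor): Fm (i), Gdim (ii°), Ab (III), Bbm (iv), Cm (v), Db (VI), Eb (VII).
Shared triads with their functions: Cm (iv in G minor, v in F minor); Eb (VI in G minor, VII in F minor).

Cm, Eb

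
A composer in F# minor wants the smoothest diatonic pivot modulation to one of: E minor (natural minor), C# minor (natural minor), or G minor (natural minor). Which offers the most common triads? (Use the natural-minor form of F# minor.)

Triads of F# minor (natural minor): F# minor (i), G# diminished (ii°), A major (III), B minor (iv), C# minor (v), D major (VI), E major (VII).
E minor (natural minor) shares 2: Bm, D.
C# minor (natural minor) shares 4: F#m, A, C#m, E.
G minor (natural minor) shares 0: none.
The most common triads (4) are shared with C# minor.

C# minor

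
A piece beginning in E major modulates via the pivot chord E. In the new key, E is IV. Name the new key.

B major

The numeral IV denotes a major triad on scale degree 4. With E on degree 4, the tonic of the new key is B.
Degree 4 carries a major triad in major keys, so the destination is B major.
Check: the diatonic triads of B major are B (I), C#m (ii), D#m (iii), E (IV), F# (V), G#m (vi), A#dim (vii°) — E is indeed IV.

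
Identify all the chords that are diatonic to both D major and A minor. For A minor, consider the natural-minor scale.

Em, G

Triads in D major: D major (I), E minor (ii), F# minor (iii), G major (IV), A major (V), B minor (vi), C# diminished (vii°).
Triads in A minor (natural minor): A minor (i), B diminished (ii°), C major (III), D minor (iv), E minor (v), F major (VI), G major (VII).
Shared triads with their functions: E minor (ii in D major, v in A minor); G major (IV in D major, VII in A minor).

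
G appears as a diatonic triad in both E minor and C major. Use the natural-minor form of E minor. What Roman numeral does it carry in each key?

The scale of E minor (natural minor) is E F♯ G A B C D; G is degree 3, and the triad built there (G-B-D) is major, so it is III.
The scale of C major is C D E F G A B; G is degree 5, and the triad built there (G-B-D) is major, so it is V.

III in E minor; V in C major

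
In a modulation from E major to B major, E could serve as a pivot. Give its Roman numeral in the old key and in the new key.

I in E major; IV in B major

The scale of E major is E F# G# A B C# D#; E is degree 1, and the triad built there (E-G#-B) is major, so it is I.
The scale of B major is B C# D# E F# G# A#; E is degree 4, and the triad built there (E-G#-B) is major, so it is IV.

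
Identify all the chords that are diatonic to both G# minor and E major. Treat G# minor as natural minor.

G#m, B, C#m, E

Triads in G# minor (natural minor): G#m (i), A#dim (ii°), B (III), C#m (iv), D#m (v), E (VI), F# (VII).
Triads in E major: E (I), F#m (ii), G#m (iii), A (IV), B (V), C#m (vi), D#dim (vii°).
Shared triads with their functions: G#m (i in G# minor, iii in E major); B (III in G# minor, V in E major); C#m (iv in G# minor, vi in E major); E (VI in G# minor, I in E major).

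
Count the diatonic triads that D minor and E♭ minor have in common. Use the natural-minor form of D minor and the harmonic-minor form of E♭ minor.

1

Diatonic triads of D minor (natural minor): D minor (i), E diminished (ii°), F major (III), G minor (iv), A minor (v), B♭ major (VI), C major (VII).
Diatonic triads of E♭ minor (harmonic minor): E♭ minor (i), F diminished (ii°), G♭ augmented (III+), A♭ minor (iv), B♭ major (V), C♭ major (VI), D diminished (vii°).
Matching root and quality in both lists: B♭ major.
That gives 1 common triad.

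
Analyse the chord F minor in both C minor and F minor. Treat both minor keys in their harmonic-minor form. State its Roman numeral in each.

iv in C minor; i in F minor

The scale of C minor (harmonic minor) is C D Eb F G Ab B; F is degree 4, and the triad built there (F-Ab-C) is minor, so it is iv.
The scale of F minor (harmonic minor) is F G Ab Bb C Db E; F is degree 1, and the triad built there (F-Ab-C) is minor, so it is i.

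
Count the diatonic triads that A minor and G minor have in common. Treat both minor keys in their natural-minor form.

2

Diatonic triads of A minor (natural minor): A minor (i), B diminished (ii°), C major (III), D minor (iv), E minor (v), F major (VI), G major (VII).
Diatonic triads of G minor (natural minor): G minor (i), A diminished (ii°), Bb major (III), C minor (iv), D minor (v), Eb major (VI), F major (VII).
Matching root and quality in both lists: D minor, F major.
That gives 2 common triads.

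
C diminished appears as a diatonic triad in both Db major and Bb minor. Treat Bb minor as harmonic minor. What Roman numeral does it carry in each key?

The scale of Db major is Db Eb F Gb Ab Bb C; C is degree 7, and the triad built there (C-Eb-Gb) is diminished, so it is vii°.
The scale of Bb minor (harmonic minor) is Bb C Db Eb F Gb A; C is degree 2, and the triad built there (C-Eb-Gb) is diminished, so it is ii°.

vii° in Db major; ii° in Bb minor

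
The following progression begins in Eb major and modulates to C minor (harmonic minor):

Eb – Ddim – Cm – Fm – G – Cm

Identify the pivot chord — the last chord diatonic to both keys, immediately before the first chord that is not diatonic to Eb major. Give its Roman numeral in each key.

Fm — ii in Eb major, iv in C minor

Chords diatonic to Eb major: Eb, Fm, Gm, Ab, Bb, Cm, Ddim.
Reading the progression, the first chord not in that set is G, so the modulation leaves Eb major there.
The chord immediately before G is Fm, which is diatonic to both keys: ii in Eb major and iv in C minor.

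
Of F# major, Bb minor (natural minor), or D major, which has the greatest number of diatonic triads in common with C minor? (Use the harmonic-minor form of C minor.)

Bb minor

Triads of C minor (harmonic minor): C minor (i), D diminished (ii°), Eb augmented (III+), F minor (iv), G major (V), Ab major (VI), B diminished (vii°).
F# major shares 0: none.
Bb minor (natural minor) shares 2: Fm, Ab.
D major shares 1: G.
The most common triads (2) are shared with Bb minor.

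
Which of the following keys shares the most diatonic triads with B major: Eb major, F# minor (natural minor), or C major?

F# minor

Triads of B major: B (I), C#m (ii), D#m (iii), E (IV), F# (V), G#m (vi), A#dim (vii°).
Eb major shares 0: none.
F# minor (natural minor) shares 2: C#m, E.
C major shares 0: none.
The most common triads (2) are shared with F# minor.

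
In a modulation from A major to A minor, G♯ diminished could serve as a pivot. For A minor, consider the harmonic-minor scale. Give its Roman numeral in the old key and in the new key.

vii° in A major; vii° in A minor

The scale of A major is A B C♯ D E F♯ G♯; G♯ is degree 7, and the triad built there (G♯-B-D) is diminished, so it is vii°.
The scale of A minor (harmonic minor) is A B C D E F G♯; G♯ is degree 7, and the triad built there (G♯-B-D) is diminished, so it is vii°.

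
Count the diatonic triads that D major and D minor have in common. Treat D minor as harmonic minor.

2

Diatonic triads of D major: D (I), Em (ii), F#m (iii), G (IV), A (V), Bm (vi), C#dim (vii°).
Diatonic triads of D minor (harmonic minor): Dm (i), Edim (ii°), Faug (III+), Gm (iv), A (V), Bb (VI), C#dim (vii°).
Matching root and quality in both lists: A, C#dim.
That gives 2 common triads.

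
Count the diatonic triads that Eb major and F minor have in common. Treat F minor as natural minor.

Diatonic triads of Eb major: Eb major (I), F minor (ii), G minor (iii), Ab major (IV), Bb major (V), C minor (vi), D diminished (vii°).
Diatonic triads of F minor (natural minor): F minor (i), G diminished (ii°), Ab major (III), Bb minor (iv), C minor (v), Db major (VI), Eb major (VII).
Matching root and quality in both lists: Eb major, F minor, Ab major, C minor.
That gives 4 common triads.

4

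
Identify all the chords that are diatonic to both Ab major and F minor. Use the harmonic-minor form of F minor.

Triads in Ab major: Ab (I), Bbm (ii), Cm (iii), Db (IV), Eb (V), Fm (vi), Gdim (vii°).
Triads in F minor (harmonic minor): Fm (i), Gdim (ii°), Abaug (III+), Bbm (iv), C (V), Db (VI), Edim (vii°).
Shared triads with their functions: Bbm (ii in Ab major, iv in F minor); Db (IV in Ab major, VI in F minor); Fm (vi in Ab major, i in F minor); Gdim (vii° in Ab major, ii° in F minor).

Bbm, Db, Fm, Gdim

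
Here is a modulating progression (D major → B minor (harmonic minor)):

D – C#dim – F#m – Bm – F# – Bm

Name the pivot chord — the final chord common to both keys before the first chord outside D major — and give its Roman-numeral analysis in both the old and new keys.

Chords diatonic to D major: D, Em, F#m, G, A, Bm, C#dim.
Reading the progression, the first chord not in that set is F#, so the modulation leaves D major there.
The chord immediately before F# is Bm, which is diatonic to both keys: vi in D major and i in B minor.

Bm — vi in D major, i in B minor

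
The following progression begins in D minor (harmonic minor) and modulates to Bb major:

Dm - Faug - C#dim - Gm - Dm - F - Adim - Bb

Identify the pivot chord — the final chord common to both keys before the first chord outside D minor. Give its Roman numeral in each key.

Chords diatonic to D minor: Dm, Edim, Faug, Gm, A, Bb, C#dim.
Reading the progression, the first chord not in that set is F, so the modulation leaves D minor there.
The chord immediately before F is Dm, which is diatonic to both keys: i in D minor and iii in Bb major.

Dm — i in D minor, iii in Bb major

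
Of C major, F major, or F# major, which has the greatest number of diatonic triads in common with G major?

C major

Triads of G major: G (I), Am (ii), Bm (iii), C (IV), D (V), Em (vi), F#dim (vii°).
C major shares 4: G, Am, C, Em.
F major shares 2: Am, C.
F# major shares 0: none.
The most common triads (4) are shared with C major.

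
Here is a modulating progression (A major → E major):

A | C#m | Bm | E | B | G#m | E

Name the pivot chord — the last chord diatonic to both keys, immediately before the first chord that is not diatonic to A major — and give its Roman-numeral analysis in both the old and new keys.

E — V in A major, I in E major

Chords diatonic to A major: A, Bm, C#m, D, E, F#m, G#dim.
Reading the progression, the first chord not in that set is B, so the modulation leaves A major there.
The chord immediately before B is E, which is diatonic to both keys: V in A major and I in E major.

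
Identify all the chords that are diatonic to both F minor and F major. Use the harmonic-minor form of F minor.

Triads in F minor (harmonic minor): F minor (i), G diminished (ii°), A♭ augmented (III+), B♭ minor (iv), C major (V), D♭ major (VI), E diminished (vii°).
Triads in F major: F major (I), G minor (ii), A minor (iii), B♭ major (IV), C major (V), D minor (vi), E diminished (vii°).
Shared triads with their functions: C major (V in F minor, V in F major); E diminished (vii° in F minor, vii° in F major).

C, Edim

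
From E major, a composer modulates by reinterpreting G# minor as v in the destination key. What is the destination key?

C# minor

The numeral v denotes a minor triad on scale degree 5. With G# on degree 5, the tonic of the new key is C#.
Degree 5 carries a minor triad in natural-minor keys, so the destination is C# minor.
Check: the diatonic triads of C# minor (natural minor) are C#m (i), D#dim (ii°), E (III), F#m (iv), G#m (v), A (VI), B (VII) — G# minor is indeed v.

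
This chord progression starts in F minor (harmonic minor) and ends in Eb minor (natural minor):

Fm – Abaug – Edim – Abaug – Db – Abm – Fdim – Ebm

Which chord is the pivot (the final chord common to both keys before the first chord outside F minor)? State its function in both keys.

Db — VI in F minor, VII in Eb minor

Chords diatonic to F minor: Fm, Gdim, Abaug, Bbm, C, Db, Edim.
Reading the progression, the first chord not in that set is Abm, so the modulation leaves F minor there.
The chord immediately before Abm is Db, which is diatonic to both keys: VI in F minor and VII in Eb minor.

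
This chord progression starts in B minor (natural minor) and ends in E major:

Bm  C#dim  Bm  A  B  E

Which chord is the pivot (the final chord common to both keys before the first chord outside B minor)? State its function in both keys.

A — VII in B minor, IV in E major

Chords diatonic to B minor: Bm, C#dim, D, Em, F#m, G, A.
Reading the progression, the first chord not in that set is B, so the modulation leaves B minor there.
The chord immediately before B is A, which is diatonic to both keys: VII in B minor and IV in E major.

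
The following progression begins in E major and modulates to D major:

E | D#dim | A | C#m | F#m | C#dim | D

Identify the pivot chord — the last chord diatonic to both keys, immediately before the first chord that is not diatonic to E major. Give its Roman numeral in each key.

F#m — ii in E major, iii in D major

Chords diatonic to E major: E, F#m, G#m, A, B, C#m, D#dim.
Reading the progression, the first chord not in that set is C#dim, so the modulation leaves E major there.
The chord immediately before C#dim is F#m, which is diatonic to both keys: ii in E major and iii in D major.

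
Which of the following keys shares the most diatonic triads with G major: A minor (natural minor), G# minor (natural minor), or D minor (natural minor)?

Triads of G major: G (I), Am (ii), Bm (iii), C (IV), D (V), Em (vi), F#dim (vii°).
A minor (natural minor) shares 4: G, Am, C, Em.
G# minor (natural minor) shares 0: none.
D minor (natural minor) shares 2: Am, C.
The most common triads (4) are shared with A minor.

A minor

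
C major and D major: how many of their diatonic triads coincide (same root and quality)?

2

Diatonic triads of C major: C (I), Dm (ii), Em (iii), F (IV), G (V), Am (vi), Bdim (vii°).
Diatonic triads of D major: D (I), Em (ii), F#m (iii), G (IV), A (V), Bm (vi), C#dim (vii°).
Matching root and quality in both lists: Em, G.
That gives 2 common triads.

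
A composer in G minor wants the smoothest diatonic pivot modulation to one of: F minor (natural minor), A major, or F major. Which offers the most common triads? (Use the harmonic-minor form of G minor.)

Triads of G minor (harmonic minor): G minor (i), A diminished (ii°), Bb augmented (III+), C minor (iv), D major (V), Eb major (VI), F# diminished (vii°).
F minor (natural minor) shares 2: Cm, Eb.
A major shares 1: D.
F major shares 1: Gm.
The most common triads (2) are shared with F minor.

F minor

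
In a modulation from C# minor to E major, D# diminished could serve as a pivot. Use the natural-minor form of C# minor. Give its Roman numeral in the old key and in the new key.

ii° in C# minor; vii° in E major

The scale of C# minor (natural minor) is C# D# E F# G# A B; D# is degree 2, and the triad built there (D#-F#-A) is diminished, so it is ii°.
The scale of E major is E F# G# A B C# D#; D# is degree 7, and the triad built there (D#-F#-A) is diminished, so it is vii°.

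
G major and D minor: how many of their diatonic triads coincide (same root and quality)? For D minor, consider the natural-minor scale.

Diatonic triads of G major: G (I), Am (ii), Bm (iii), C (IV), D (V), Em (vi), F#dim (vii°).
Diatonic triads of D minor (natural minor): Dm (i), Edim (ii°), F (III), Gm (iv), Am (v), Bb (VI), C (VII).
Matching root and quality in both lists: Am, C.
That gives 2 common triads.

2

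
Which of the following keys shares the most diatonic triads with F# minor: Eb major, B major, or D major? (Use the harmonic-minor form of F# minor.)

Triads of F# minor (harmonic minor): F# minor (i), G# diminished (ii°), A augmented (III+), B minor (iv), C# major (V), D major (VI), E# diminished (vii°).
Eb major shares 0: none.
B major shares 0: none.
D major shares 3: F#m, Bm, D.
The most common triads (3) are shared with D major.

D major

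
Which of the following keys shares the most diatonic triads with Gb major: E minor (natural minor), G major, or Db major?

Db major

Triads of Gb major: Gb (I), Abm (ii), Bbm (iii), Cb (IV), Db (V), Ebm (vi), Fdim (vii°).
E minor (natural minor) shares 0: none.
G major shares 0: none.
Db major shares 4: Gb, Bbm, Db, Ebm.
The most common triads (4) are shared with Db major.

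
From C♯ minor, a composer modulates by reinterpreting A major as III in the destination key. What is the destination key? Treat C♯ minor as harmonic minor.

F♯ minor

The numeral III denotes a major triad on scale degree 3. With A on degree 3, the tonic of the new key is F♯.
Degree 3 carries a major triad in natural-minor keys, so the destination is F♯ minor.
Check: the diatonic triads of F♯ minor (natural minor) are F♯m (i), G♯dim (ii°), A (III), Bm (iv), C♯m (v), D (VI), E (VII) — A major is indeed III.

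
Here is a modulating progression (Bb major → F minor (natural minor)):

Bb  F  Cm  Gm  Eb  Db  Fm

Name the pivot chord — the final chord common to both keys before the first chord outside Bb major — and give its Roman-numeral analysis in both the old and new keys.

Chords diatonic to Bb major: Bb, Cm, Dm, Eb, F, Gm, Adim.
Reading the progression, the first chord not in that set is Db, so the modulation leaves Bb major there.
The chord immediately before Db is Eb, which is diatonic to both keys: IV in Bb major and VII in F minor.

Eb — IV in Bb major, VII in F minor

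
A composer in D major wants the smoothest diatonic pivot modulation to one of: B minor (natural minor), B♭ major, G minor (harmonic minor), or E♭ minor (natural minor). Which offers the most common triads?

Triads of D major: D (I), Em (ii), F♯m (iii), G (IV), A (V), Bm (vi), C♯dim (vii°).
B minor (natural minor) shares 7: D, Em, F♯m, G, A, Bm, C♯dim.
B♭ major shares 0: none.
G minor (harmonic minor) shares 1: D.
E♭ minor (natural minor) shares 0: none.
The most common triads (7) are shared with B minor.

B minor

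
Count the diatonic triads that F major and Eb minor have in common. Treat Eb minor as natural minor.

0

Diatonic triads of F major: F (I), Gm (ii), Am (iii), Bb (IV), C (V), Dm (vi), Edim (vii°).
Diatonic triads of Eb minor (natural minor): Ebm (i), Fdim (ii°), Gb (III), Abm (iv), Bbm (v), Cb (VI), Db (VII).
No triad has the same root and quality in both keys.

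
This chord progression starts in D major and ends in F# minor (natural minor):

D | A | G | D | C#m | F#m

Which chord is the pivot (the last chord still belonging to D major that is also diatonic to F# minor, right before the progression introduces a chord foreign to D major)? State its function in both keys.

D — I in D major, VI in F# minor

Chords diatonic to D major: D, Em, F#m, G, A, Bm, C#dim.
Reading the progression, the first chord not in that set is C#m, so the modulation leaves D major there.
The chord immediately before C#m is D, which is diatonic to both keys: I in D major and VI in F# minor.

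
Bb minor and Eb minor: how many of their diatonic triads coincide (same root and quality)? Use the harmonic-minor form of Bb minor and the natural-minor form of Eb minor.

3

Diatonic triads of Bb minor (harmonic minor): Bbm (i), Cdim (ii°), Dbaug (III+), Ebm (iv), F (V), Gb (VI), Adim (vii°).
Diatonic triads of Eb minor (natural minor): Ebm (i), Fdim (ii°), Gb (III), Abm (iv), Bbm (v), Cb (VI), Db (VII).
Matching root and quality in both lists: Bbm, Ebm, Gb.
That gives 3 common triads.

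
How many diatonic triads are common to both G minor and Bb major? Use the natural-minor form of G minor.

7

Diatonic triads of G minor (natural minor): G minor (i), A diminished (ii°), Bb major (III), C minor (iv), D minor (v), Eb major (VI), F major (VII).
Diatonic triads of Bb major: Bb major (I), C minor (ii), D minor (iii), Eb major (IV), F major (V), G minor (vi), A diminished (vii°).
Matching root and quality in both lists: G minor, A diminished, Bb major, C minor, D minor, Eb major, F major.
That gives 7 common triads.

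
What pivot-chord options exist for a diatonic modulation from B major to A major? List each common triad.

C#m, E

Triads in B major: B (I), C#m (ii), D#m (iii), E (IV), F# (V), G#m (vi), A#dim (vii°).
Triads in A major: A (I), Bm (ii), C#m (iii), D (IV), E (V), F#m (vi), G#dim (vii°).
Shared triads with their functions: C#m (ii in B major, iii in A major); E (IV in B major, V in A major).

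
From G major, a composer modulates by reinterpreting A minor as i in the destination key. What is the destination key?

A minor

The numeral i denotes a minor triad on scale degree 1. With A on degree 1, the tonic of the new key is A.
Degree 1 carries a minor triad in minor keys, so the destination is A minor.
Check: the diatonic triads of A minor (natural minor) are Am (i), Bdim (ii°), C (III), Dm (iv), Em (v), F (VI), G (VII) — A minor is indeed i.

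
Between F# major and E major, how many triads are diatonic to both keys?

Diatonic triads of F# major: F# (I), G#m (ii), A#m (iii), B (IV), C# (V), D#m (vi), E#dim (vii°).
Diatonic triads of E major: E (I), F#m (ii), G#m (iii), A (IV), B (V), C#m (vi), D#dim (vii°).
Matching root and quality in both lists: G#m, B.
That gives 2 common triads.

2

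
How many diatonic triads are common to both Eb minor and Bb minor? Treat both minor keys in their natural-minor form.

4

Diatonic triads of Eb minor (natural minor): Ebm (i), Fdim (ii°), Gb (III), Abm (iv), Bbm (v), Cb (VI), Db (VII).
Diatonic triads of Bb minor (natural minor): Bbm (i), Cdim (ii°), Db (III), Ebm (iv), Fm (v), Gb (VI), Ab (VII).
Matching root and quality in both lists: Ebm, Gb, Bbm, Db.
That gives 4 common triads.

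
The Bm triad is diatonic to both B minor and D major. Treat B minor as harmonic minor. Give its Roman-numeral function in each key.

The scale of B minor (harmonic minor) is B C# D E F# G A#; B is degree 1, and the triad built there (B-D-F#) is minor, so it is i.
The scale of D major is D E F# G A B C#; B is degree 6, and the triad built there (B-D-F#) is minor, so it is vi.

i in B minor; vi in D major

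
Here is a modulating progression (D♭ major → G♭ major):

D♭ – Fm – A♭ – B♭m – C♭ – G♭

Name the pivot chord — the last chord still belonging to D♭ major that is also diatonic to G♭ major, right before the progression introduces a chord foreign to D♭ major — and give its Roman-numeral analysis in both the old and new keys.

B♭m — vi in D♭ major, iii in G♭ major

Chords diatonic to D♭ major: D♭, E♭m, Fm, G♭, A♭, B♭m, Cdim.
Reading the progression, the first chord not in that set is C♭, so the modulation leaves D♭ major there.
The chord immediately before C♭ is B♭m, which is diatonic to both keys: vi in D♭ major and iii in G♭ major.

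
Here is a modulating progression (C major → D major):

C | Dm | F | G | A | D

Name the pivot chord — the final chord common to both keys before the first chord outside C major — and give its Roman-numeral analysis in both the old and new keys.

G — V in C major, IV in D major

Chords diatonic to C major: C, Dm, Em, F, G, Am, Bdim.
Reading the progression, the first chord not in that set is A, so the modulation leaves C major there.
The chord immediately before A is G, which is diatonic to both keys: V in C major and IV in D major.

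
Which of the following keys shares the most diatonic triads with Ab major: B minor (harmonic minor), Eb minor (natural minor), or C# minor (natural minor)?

Triads of Ab major: Ab major (I), Bb minor (ii), C minor (iii), Db major (IV), Eb major (V), F minor (vi), G diminished (vii°).
B minor (harmonic minor) shares 0: none.
Eb minor (natural minor) shares 2: Bbm, Db.
C# minor (natural minor) shares 0: none.
The most common triads (2) are shared with Eb minor.

Eb minor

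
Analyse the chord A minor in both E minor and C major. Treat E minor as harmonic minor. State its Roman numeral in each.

iv in E minor; vi in C major

The scale of E minor (harmonic minor) is E F# G A B C D#; A is degree 4, and the triad built there (A-C-E) is minor, so it is iv.
The scale of C major is C D E F G A B; A is degree 6, and the triad built there (A-C-E) is minor, so it is vi.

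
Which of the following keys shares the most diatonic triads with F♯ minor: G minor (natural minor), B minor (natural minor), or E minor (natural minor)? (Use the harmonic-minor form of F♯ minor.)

Triads of F♯ minor (harmonic minor): F♯m (i), G♯dim (ii°), Aaug (III+), Bm (iv), C♯ (V), D (VI), E♯dim (vii°).
G minor (natural minor) shares 0: none.
B minor (natural minor) shares 3: F♯m, Bm, D.
E minor (natural minor) shares 2: Bm, D.
The most common triads (3) are shared with B minor.

B minor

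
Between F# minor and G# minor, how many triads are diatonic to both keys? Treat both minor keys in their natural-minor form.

Diatonic triads of F# minor (natural minor): F# minor (i), G# diminished (ii°), A major (III), B minor (iv), C# minor (v), D major (VI), E major (VII).
Diatonic triads of G# minor (natural minor): G# minor (i), A# diminished (ii°), B major (III), C# minor (iv), D# minor (v), E major (VI), F# major (VII).
Matching root and quality in both lists: C# minor, E major.
That gives 2 common triads.

2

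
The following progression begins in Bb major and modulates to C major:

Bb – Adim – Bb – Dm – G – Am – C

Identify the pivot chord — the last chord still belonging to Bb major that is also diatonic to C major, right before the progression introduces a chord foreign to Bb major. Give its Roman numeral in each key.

Dm — iii in Bb major, ii in C major

Chords diatonic to Bb major: Bb, Cm, Dm, Eb, F, Gm, Adim.
Reading the progression, the first chord not in that set is G, so the modulation leaves Bb major there.
The chord immediately before G is Dm, which is diatonic to both keys: iii in Bb major and ii in C major.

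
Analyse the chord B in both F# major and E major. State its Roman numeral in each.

The scale of F# major is F# G# A# B C# D# E#; B is degree 4, and the triad built there (B-D#-F#) is major, so it is IV.
The scale of E major is E F# G# A B C# D#; B is degree 5, and the triad built there (B-D#-F#) is major, so it is V.

IV in F# major; V in E major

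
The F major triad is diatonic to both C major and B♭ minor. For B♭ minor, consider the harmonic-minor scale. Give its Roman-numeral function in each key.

The scale of C major is C D E F G A B; F is degree 4, and the triad built there (F-A-C) is major, so it is IV.
The scale of B♭ minor (harmonic minor) is B♭ C D♭ E♭ F G♭ A; F is degree 5, and the triad built there (F-A-C) is major, so it is V.

IV in C major; V in B♭ minor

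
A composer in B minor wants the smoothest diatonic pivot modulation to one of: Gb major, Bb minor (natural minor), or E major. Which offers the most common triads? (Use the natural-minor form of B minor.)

E major

Triads of B minor (natural minor): B minor (i), C# diminished (ii°), D major (III), E minor (iv), F# minor (v), G major (VI), A major (VII).
Gb major shares 0: none.
Bb minor (natural minor) shares 0: none.
E major shares 2: F#m, A.
The most common triads (2) are shared with E major.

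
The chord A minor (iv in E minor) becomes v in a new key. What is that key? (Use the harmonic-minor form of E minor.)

D minor

The numeral v denotes a minor triad on scale degree 5. With A on degree 5, the tonic of the new key is D.
Degree 5 carries a minor triad in natural-minor keys, so the destination is D minor.
Check: the diatonic triads of D minor (natural minor) are Dm (i), Edim (ii°), F (III), Gm (iv), Am (v), Bb (VI), C (VII) — A minor is indeed v.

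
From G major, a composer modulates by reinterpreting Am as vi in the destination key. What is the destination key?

The numeral vi denotes a minor triad on scale degree 6. With A on degree 6, the tonic of the new key is C.
Degree 6 carries a minor triad in major keys, so the destination is C major.
Check: the diatonic triads of C major are C (I), Dm (ii), Em (iii), F (IV), G (V), Am (vi), Bdim (vii°) — Am is indeed vi.

C major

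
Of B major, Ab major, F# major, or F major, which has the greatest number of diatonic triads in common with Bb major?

F major

Triads of Bb major: Bb major (I), C minor (ii), D minor (iii), Eb major (IV), F major (V), G minor (vi), A diminished (vii°).
B major shares 0: none.
Ab major shares 2: Cm, Eb.
F# major shares 0: none.
F major shares 4: Bb, Dm, F, Gm.
The most common triads (4) are shared with F major.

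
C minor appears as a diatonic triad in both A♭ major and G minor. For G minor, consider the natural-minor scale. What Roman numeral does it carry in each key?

iii in A♭ major; iv in G minor

The scale of A♭ major is A♭ B♭ C D♭ E♭ F G; C is degree 3, and the triad built there (C-E♭-G) is minor, so it is iii.
The scale of G minor (natural minor) is G A B♭ C D E♭ F; C is degree 4, and the triad built there (C-E♭-G) is minor, so it is iv.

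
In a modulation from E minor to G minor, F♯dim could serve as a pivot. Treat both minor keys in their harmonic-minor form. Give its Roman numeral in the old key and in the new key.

The scale of E minor (harmonic minor) is E F♯ G A B C D♯; F♯ is degree 2, and the triad built there (F♯-A-C) is diminished, so it is ii°.
The scale of G minor (harmonic minor) is G A B♭ C D E♭ F♯; F♯ is degree 7, and the triad built there (F♯-A-C) is diminished, so it is vii°.

ii° in E minor; vii° in G minor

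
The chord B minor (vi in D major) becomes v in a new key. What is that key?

The numeral v denotes a minor triad on scale degree 5. With B on degree 5, the tonic of the new key is E.
Degree 5 carries a minor triad in natural-minor keys, so the destination is E minor.
Check: the diatonic triads of E minor (natural minor) are Em (i), F♯dim (ii°), G (III), Am (iv), Bm (v), C (VI), D (VII) — B minor is indeed v.

E minor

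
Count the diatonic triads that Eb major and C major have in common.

Diatonic triads of Eb major: Eb major (I), F minor (ii), G minor (iii), Ab major (IV), Bb major (V), C minor (vi), D diminished (vii°).
Diatonic triads of C major: C major (I), D minor (ii), E minor (iii), F major (IV), G major (V), A minor (vi), B diminished (vii°).
No triad has the same root and quality in both keys.

0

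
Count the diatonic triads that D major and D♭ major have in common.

0

Diatonic triads of D major: D (I), Em (ii), F♯m (iii), G (IV), A (V), Bm (vi), C♯dim (vii°).
Diatonic triads of D♭ major: D♭ (I), E♭m (ii), Fm (iii), G♭ (IV), A♭ (V), B♭m (vi), Cdim (vii°).
No triad has the same root and quality in both keys.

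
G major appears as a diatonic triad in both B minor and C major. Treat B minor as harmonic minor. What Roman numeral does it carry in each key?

The scale of B minor (harmonic minor) is B C♯ D E F♯ G A♯; G is degree 6, and the triad built there (G-B-D) is major, so it is VI.
The scale of C major is C D E F G A B; G is degree 5, and the triad built there (G-B-D) is major, so it is V.

VI in B minor; V in C major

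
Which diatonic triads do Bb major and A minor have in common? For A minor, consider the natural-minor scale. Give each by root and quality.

Triads in Bb major: Bb (I), Cm (ii), Dm (iii), Eb (IV), F (V), Gm (vi), Adim (vii°).
Triads in A minor (natural minor): Am (i), Bdim (ii°), C (III), Dm (iv), Em (v), F (VI), G (VII).
Shared triads with their functions: Dm (iii in Bb major, iv in A minor); F (V in Bb major, VI in A minor).

Dm, F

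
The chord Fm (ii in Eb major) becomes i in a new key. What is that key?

The numeral i denotes a minor triad on scale degree 1. With F on degree 1, the tonic of the new key is F.
Degree 1 carries a minor triad in minor keys, so the destination is F minor.
Check: the diatonic triads of F minor (natural minor) are Fm (i), Gdim (ii°), Ab (III), Bbm (iv), Cm (v), Db (VI), Eb (VII) — Fm is indeed i.

F minor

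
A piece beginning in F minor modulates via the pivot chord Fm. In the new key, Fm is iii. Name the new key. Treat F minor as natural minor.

The numeral iii denotes a minor triad on scale degree 3. With F on degree 3, the tonic of the new key is Db.
Degree 3 carries a minor triad in major keys, so the destination is Db major.
Check: the diatonic triads of Db major are Db (I), Ebm (ii), Fm (iii), Gb (IV), Ab (V), Bbm (vi), Cdim (vii°) — Fm is indeed iii.

Db major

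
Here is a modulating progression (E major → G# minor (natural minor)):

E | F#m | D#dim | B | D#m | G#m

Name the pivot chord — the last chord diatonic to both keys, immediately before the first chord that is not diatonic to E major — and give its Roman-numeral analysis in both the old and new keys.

Chords diatonic to E major: E, F#m, G#m, A, B, C#m, D#dim.
Reading the progression, the first chord not in that set is D#m, so the modulation leaves E major there.
The chord immediately before D#m is B, which is diatonic to both keys: V in E major and III in G# minor.

B — V in E major, III in G# minor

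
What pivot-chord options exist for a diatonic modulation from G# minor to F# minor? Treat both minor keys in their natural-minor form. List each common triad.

C#m, E

Triads in G# minor (natural minor): G# minor (i), A# diminished (ii°), B major (III), C# minor (iv), D# minor (v), E major (VI), F# major (VII).
Triads in F# minor (natural minor): F# minor (i), G# diminished (ii°), A major (III), B minor (iv), C# minor (v), D major (VI), E major (VII).
Shared triads with their functions: C# minor (iv in G# minor, v in F# minor); E major (VI in G# minor, VII in F# minor).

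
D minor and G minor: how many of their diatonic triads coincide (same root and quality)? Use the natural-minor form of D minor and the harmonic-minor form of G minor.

1

Diatonic triads of D minor (natural minor): Dm (i), Edim (ii°), F (III), Gm (iv), Am (v), Bb (VI), C (VII).
Diatonic triads of G minor (harmonic minor): Gm (i), Adim (ii°), Bbaug (III+), Cm (iv), D (V), Eb (VI), F#dim (vii°).
Matching root and quality in both lists: Gm.
That gives 1 common triad.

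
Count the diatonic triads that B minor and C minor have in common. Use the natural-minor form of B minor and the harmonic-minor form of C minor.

Diatonic triads of B minor (natural minor): B minor (i), C♯ diminished (ii°), D major (III), E minor (iv), F♯ minor (v), G major (VI), A major (VII).
Diatonic triads of C minor (harmonic minor): C minor (i), D diminished (ii°), E♭ augmented (III+), F minor (iv), G major (V), A♭ major (VI), B diminished (vii°).
Matching root and quality in both lists: G major.
That gives 1 common triad.

1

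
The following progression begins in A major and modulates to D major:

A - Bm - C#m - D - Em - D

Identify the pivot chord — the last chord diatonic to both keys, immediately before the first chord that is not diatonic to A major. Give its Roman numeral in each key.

D — IV in A major, I in D major

Chords diatonic to A major: A, Bm, C#m, D, E, F#m, G#dim.
Reading the progression, the first chord not in that set is Em, so the modulation leaves A major there.
The chord immediately before Em is D, which is diatonic to both keys: IV in A major and I in D major.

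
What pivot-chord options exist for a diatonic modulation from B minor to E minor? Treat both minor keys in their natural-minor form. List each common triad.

Triads in B minor (natural minor): B minor (i), C# diminished (ii°), D major (III), E minor (iv), F# minor (v), G major (VI), A major (VII).
Triads in E minor (natural minor): E minor (i), F# diminished (ii°), G major (III), A minor (iv), B minor (v), C major (VI), D major (VII).
Shared triads with their functions: B minor (i in B minor, v in E minor); D major (III in B minor, VII in E minor); E minor (iv in B minor, i in E minor); G major (VI in B minor, III in E minor).

Bm, D, Em, G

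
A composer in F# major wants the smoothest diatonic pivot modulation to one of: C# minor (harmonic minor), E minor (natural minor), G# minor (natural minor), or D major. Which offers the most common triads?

Triads of F# major: F# major (I), G# minor (ii), A# minor (iii), B major (IV), C# major (V), D# minor (vi), E# diminished (vii°).
C# minor (harmonic minor) shares 0: none.
E minor (natural minor) shares 0: none.
G# minor (natural minor) shares 4: F#, G#m, B, D#m.
D major shares 0: none.
The most common triads (4) are shared with G# minor.

G# minor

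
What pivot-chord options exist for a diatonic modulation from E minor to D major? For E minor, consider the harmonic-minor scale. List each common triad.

Em

Triads in E minor (harmonic minor): Em (i), F♯dim (ii°), Gaug (III+), Am (iv), B (V), C (VI), D♯dim (vii°).
Triads in D major: D (I), Em (ii), F♯m (iii), G (IV), A (V), Bm (vi), C♯dim (vii°).
Shared triads with their functions: Em (i in E minor, ii in D major).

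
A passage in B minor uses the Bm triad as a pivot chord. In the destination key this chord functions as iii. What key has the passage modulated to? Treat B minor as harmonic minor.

The numeral iii denotes a minor triad on scale degree 3. With B on degree 3, the tonic of the new key is G.
Degree 3 carries a minor triad in major keys, so the destination is G major.
Check: the diatonic triads of G major are G (I), Am (ii), Bm (iii), C (IV), D (V), Em (vi), F♯dim (vii°) — Bm is indeed iii.

G major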